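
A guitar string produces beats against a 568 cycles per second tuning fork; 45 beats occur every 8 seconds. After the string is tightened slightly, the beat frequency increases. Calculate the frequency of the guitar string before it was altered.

Beat frequency = 45/8 = 5.625 Hz.
|f − 568| = 5.625, so the guitar string was at either 562.375 Hz or 573.625 Hz.
Increasing tension raises a string's frequency; the adjustment raises the guitar string's frequency.
The beat rate rose, so the adjustment moved the guitar string further from 568 Hz — it was already above the reference.

573.625 Hz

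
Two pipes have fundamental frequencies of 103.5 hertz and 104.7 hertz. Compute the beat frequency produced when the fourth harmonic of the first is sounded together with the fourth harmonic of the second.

4.8 Hz

Fourth harmonic of the first: 4·103.5 = 414.0 Hz.
Fourth harmonic of the second: 4·104.7 = 418.8 Hz.
f_beat = |414.0 − 418.8| = 4.8 Hz.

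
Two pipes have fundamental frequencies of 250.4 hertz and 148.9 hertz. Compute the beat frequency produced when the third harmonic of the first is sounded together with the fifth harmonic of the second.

6.7 Hz

Third harmonic of the first: 3·250.4 = 751.2 Hz.
Fifth harmonic of the second: 5·148.9 = 744.5 Hz.
f_beat = |751.2 − 744.5| = 6.7 Hz.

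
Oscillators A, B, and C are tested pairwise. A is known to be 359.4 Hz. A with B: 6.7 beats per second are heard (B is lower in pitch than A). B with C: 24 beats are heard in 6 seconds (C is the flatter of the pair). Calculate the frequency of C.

B is below A, so f_B = 359.4 − 6.7 = 352.7 Hz.
B–C: Beat frequency = 24/6 = 4 Hz.
C is below B, so f_C = 352.7 − 4 = 348.7 Hz.

348.7 Hz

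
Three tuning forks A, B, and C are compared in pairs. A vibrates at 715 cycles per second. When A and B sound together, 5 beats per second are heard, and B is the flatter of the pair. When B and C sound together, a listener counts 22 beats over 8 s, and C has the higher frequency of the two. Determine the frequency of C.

712.75 Hz

B is below A, so f_B = 715 − 5 = 710 Hz.
B–C: Beat frequency = 22/8 = 2.75 Hz.
C is above B, so f_C = 710 + 2.75 = 712.75 Hz.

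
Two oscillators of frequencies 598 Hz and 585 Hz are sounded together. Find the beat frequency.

The beat frequency equals the magnitude of the frequency difference.
|598 − 585| = 13 Hz.

13 Hz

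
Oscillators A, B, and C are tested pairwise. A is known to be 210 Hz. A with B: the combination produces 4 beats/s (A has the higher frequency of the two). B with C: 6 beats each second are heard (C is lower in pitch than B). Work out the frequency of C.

200 Hz

B is below A, so f_B = 210 − 4 = 206 Hz.
C is below B, so f_C = 206 − 6 = 200 Hz.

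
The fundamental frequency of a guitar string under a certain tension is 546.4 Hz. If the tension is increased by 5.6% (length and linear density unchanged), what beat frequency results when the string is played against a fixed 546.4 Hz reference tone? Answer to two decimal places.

15.09 Hz

For a string, f ∝ √T, so the new frequency is 546.4·√1.056 = 561.4908 Hz.
f_beat = |561.4908 − 546.4| = 15.09 Hz.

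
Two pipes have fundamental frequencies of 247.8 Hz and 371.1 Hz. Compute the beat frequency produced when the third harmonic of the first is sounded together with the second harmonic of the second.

Third harmonic of the first: 3·247.8 = 743.4 Hz.
Second harmonic of the second: 2·371.1 = 742.2 Hz.
f_beat = |743.4 − 742.2| = 1.2 Hz.

1.2 Hz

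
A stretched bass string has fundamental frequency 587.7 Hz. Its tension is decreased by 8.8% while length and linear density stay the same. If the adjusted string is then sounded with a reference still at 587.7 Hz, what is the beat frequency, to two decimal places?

26.45 Hz

For a string, f ∝ √T, so the new frequency is 587.7·√0.912 = 561.2458 Hz.
f_beat = |561.2458 − 587.7| = 26.45 Hz.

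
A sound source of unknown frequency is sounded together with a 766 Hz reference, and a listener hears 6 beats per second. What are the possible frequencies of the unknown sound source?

760 Hz or 772 Hz

|f − 766| = 6, so f = 766 ± 6.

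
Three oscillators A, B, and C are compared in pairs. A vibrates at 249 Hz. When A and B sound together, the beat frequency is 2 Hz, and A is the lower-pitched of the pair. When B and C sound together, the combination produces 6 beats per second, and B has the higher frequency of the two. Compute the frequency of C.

245 Hz

B is above A, so f_B = 249 + 2 = 251 Hz.
C is below B, so f_C = 251 − 6 = 245 Hz.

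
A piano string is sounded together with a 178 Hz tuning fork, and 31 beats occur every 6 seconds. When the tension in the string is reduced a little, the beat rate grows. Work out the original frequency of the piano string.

Beat frequency = 31/6 = 5.1667 Hz.
|f − 178| = 5.1667, so the piano string was at either 172.8333 Hz or 183.1667 Hz.
Lower tension means lower frequency; the adjustment lowers the piano string's frequency.
The beat rate rose, so the adjustment moved the piano string further from 178 Hz — it was already below the reference.

172.8333 Hz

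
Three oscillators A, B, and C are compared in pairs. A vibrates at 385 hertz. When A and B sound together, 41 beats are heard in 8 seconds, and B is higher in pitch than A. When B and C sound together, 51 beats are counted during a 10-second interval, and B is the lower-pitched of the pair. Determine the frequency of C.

A–B: Beat frequency = 41/8 = 5.125 Hz.
B is above A, so f_B = 385 + 5.125 = 390.125 Hz.
B–C: Beat frequency = 51/10 = 5.1 Hz.
C is above B, so f_C = 390.125 + 5.1 = 395.225 Hz.

395.225 Hz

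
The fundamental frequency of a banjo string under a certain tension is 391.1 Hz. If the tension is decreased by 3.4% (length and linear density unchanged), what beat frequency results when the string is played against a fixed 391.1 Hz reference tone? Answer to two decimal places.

For a string, f ∝ √T, so the new frequency is 391.1·√0.966 = 384.3938 Hz.
f_beat = |384.3938 − 391.1| = 6.71 Hz.

6.71 Hz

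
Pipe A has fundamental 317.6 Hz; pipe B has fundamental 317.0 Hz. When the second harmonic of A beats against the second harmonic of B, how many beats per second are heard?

1.2 Hz

Second harmonic of the first: 2·317.6 = 635.2 Hz.
Second harmonic of the second: 2·317.0 = 634.0 Hz.
f_beat = |635.2 − 634.0| = 1.2 Hz.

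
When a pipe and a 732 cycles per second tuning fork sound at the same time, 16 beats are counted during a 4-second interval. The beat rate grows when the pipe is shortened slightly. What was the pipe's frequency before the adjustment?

736 Hz

Beat frequency = 16/4 = 4 Hz.
|f − 732| = 4, so the pipe was at either 728 Hz or 736 Hz.
A shorter pipe has a higher fundamental; the adjustment raises the pipe's frequency.
The beat rate rose, so the adjustment moved the pipe further from 732 Hz — it was already above the reference.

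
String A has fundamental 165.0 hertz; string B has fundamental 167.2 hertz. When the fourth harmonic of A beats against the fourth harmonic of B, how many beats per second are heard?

8.8 Hz

Fourth harmonic of the first: 4·165.0 = 660.0 Hz.
Fourth harmonic of the second: 4·167.2 = 668.8 Hz.
f_beat = |660.0 − 668.8| = 8.8 Hz.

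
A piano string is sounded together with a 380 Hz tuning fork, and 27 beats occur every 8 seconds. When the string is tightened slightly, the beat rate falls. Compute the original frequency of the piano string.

Beat frequency = 27/8 = 3.375 Hz.
|f − 380| = 3.375, so the piano string was at either 376.625 Hz or 383.375 Hz.
Increasing tension raises a string's frequency; the adjustment raises the piano string's frequency.
The beat rate fell, so the adjustment moved the piano string toward 380 Hz — it must have started below the reference.

376.625 Hz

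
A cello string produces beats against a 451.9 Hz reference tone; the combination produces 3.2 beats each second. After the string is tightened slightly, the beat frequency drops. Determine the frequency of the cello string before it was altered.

448.7 Hz

|f − 451.9| = 3.2, so the cello string was at either 448.7 Hz or 455.1 Hz.
Increasing tension raises a string's frequency; the adjustment raises the cello string's frequency.
The beat rate fell, so the adjustment moved the cello string toward 451.9 Hz — it must have started below the reference.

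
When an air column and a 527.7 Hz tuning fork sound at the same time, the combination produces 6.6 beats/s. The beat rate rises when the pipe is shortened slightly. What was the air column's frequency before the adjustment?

|f − 527.7| = 6.6, so the air column was at either 521.1 Hz or 534.3 Hz.
A shorter pipe has a higher fundamental; the adjustment raises the air column's frequency.
The beat rate rose, so the adjustment moved the air column further from 527.7 Hz — it was already above the reference.

534.3 Hz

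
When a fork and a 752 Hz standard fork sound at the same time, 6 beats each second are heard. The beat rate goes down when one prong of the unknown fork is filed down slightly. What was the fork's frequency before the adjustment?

746 Hz

|f − 752| = 6, so the fork was at either 746 Hz or 758 Hz.
Filing a prong removes mass and raises the fork's frequency; the adjustment raises the fork's frequency.
The beat rate fell, so the adjustment moved the fork toward 752 Hz — it must have started below the reference.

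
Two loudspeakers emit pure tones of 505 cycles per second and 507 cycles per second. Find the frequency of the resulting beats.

2 Hz

f_beat = |f₁ − f₂|.
|505 − 507| = 2 Hz.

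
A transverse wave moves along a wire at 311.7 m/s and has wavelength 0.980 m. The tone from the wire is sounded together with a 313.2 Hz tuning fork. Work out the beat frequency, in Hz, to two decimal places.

Source frequency f = v/λ = 311.7/0.980 = 318.0612 Hz.
f_beat = |318.0612 − 313.2| = 4.86 Hz.

4.86 Hz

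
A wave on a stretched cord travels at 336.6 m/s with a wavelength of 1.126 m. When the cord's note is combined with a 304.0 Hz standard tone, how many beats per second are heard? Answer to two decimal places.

Source frequency f = v/λ = 336.6/1.126 = 298.9343 Hz.
f_beat = |298.9343 − 304.0| = 5.07 Hz.

5.07 Hz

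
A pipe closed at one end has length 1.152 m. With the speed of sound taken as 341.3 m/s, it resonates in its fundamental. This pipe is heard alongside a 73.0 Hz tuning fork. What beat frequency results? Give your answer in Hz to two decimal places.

1.07 Hz

Closed pipe (odd harmonics): f_n = n·v/(4L) = 1·341.3/(4·1.152) = 74.0668 Hz.
f_beat = |74.0668 − 73.0| = 1.07 Hz.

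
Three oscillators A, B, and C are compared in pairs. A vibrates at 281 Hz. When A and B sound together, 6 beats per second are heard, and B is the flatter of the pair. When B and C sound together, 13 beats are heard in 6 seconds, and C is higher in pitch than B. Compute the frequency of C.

B is below A, so f_B = 281 − 6 = 275 Hz.
B–C: Beat frequency = 13/6 = 2.1667 Hz.
C is above B, so f_C = 275 + 2.1667 = 277.1667 Hz.

277.1667 Hz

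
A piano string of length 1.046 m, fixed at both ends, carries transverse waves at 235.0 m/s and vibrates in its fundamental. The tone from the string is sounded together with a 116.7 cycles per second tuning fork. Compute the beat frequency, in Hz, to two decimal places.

For a string fixed at both ends, f_n = n·v/(2L) = 1·235.0/(2·1.046) = 112.3327 Hz.
f_beat = |112.3327 − 116.7| = 4.37 Hz.

4.37 Hz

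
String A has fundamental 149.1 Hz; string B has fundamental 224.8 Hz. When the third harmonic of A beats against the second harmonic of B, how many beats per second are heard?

2.3 Hz

Third harmonic of the first: 3·149.1 = 447.3 Hz.
Second harmonic of the second: 2·224.8 = 449.6 Hz.
f_beat = |447.3 − 449.6| = 2.3 Hz.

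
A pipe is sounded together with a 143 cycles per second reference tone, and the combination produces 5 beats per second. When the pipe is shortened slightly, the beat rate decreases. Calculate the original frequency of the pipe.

|f − 143| = 5, so the pipe was at either 138 Hz or 148 Hz.
A shorter pipe has a higher fundamental; the adjustment raises the pipe's frequency.
The beat rate fell, so the adjustment moved the pipe toward 143 Hz — it must have started below the reference.

138 Hz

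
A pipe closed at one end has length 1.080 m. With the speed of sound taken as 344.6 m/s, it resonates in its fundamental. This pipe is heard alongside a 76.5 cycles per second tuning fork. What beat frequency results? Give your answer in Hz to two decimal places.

3.27 Hz

Closed pipe (odd harmonics): f_n = n·v/(4L) = 1·344.6/(4·1.080) = 79.7685 Hz.
f_beat = |79.7685 − 76.5| = 3.27 Hz.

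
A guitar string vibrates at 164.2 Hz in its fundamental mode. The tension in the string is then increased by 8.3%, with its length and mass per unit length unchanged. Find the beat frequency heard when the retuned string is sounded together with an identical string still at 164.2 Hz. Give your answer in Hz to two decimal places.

For a string, f ∝ √T, so the new frequency is 164.2·√1.083 = 170.8785 Hz.
f_beat = |170.8785 − 164.2| = 6.68 Hz.

6.68 Hz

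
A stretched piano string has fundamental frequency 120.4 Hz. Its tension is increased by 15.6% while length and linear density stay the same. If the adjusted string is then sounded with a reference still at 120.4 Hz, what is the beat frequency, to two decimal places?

9.05 Hz

For a string, f ∝ √T, so the new frequency is 120.4·√1.156 = 129.4510 Hz.
f_beat = |129.4510 − 120.4| = 9.05 Hz.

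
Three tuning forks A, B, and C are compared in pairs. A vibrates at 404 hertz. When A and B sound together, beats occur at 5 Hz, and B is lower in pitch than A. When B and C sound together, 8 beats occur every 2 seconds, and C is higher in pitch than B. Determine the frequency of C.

B is below A, so f_B = 404 − 5 = 399 Hz.
B–C: Beat frequency = 8/2 = 4 Hz.
C is above B, so f_C = 399 + 4 = 403 Hz.

403 Hz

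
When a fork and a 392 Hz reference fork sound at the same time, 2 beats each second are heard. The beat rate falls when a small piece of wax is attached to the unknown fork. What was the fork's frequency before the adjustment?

|f − 392| = 2, so the fork was at either 390 Hz or 394 Hz.
Loading a fork with wax lowers its frequency; the adjustment lowers the fork's frequency.
The beat rate fell, so the adjustment moved the fork toward 392 Hz — it must have started above the reference.

394 Hz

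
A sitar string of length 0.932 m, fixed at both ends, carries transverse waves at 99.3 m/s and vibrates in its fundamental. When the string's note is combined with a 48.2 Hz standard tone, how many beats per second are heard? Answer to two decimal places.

For a string fixed at both ends, f_n = n·v/(2L) = 1·99.3/(2·0.932) = 53.2725 Hz.
f_beat = |53.2725 − 48.2| = 5.07 Hz.

5.07 Hz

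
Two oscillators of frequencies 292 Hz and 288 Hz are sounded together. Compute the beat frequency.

4 Hz

Beats arise from superposition of two nearby frequencies; the beat rate is |f₁ − f₂|.
|292 − 288| = 4 Hz.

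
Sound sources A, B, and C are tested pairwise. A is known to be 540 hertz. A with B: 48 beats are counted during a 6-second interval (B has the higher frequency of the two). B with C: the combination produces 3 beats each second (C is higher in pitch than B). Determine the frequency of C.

551 Hz

A–B: Beat frequency = 48/6 = 8 Hz.
B is above A, so f_B = 540 + 8 = 548 Hz.
C is above B, so f_C = 548 + 3 = 551 Hz.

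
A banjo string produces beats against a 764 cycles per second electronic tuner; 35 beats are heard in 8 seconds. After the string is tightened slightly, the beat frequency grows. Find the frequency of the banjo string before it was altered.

Beat frequency = 35/8 = 4.375 Hz.
|f − 764| = 4.375, so the banjo string was at either 759.625 Hz or 768.375 Hz.
Increasing tension raises a string's frequency; the adjustment raises the banjo string's frequency.
The beat rate rose, so the adjustment moved the banjo string further from 764 Hz — it was already above the reference.

768.375 Hz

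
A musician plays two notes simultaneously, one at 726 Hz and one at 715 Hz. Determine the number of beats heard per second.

11 Hz

Beats arise from superposition of two nearby frequencies; the beat rate is |f₁ − f₂|.
|726 − 715| = 11 Hz.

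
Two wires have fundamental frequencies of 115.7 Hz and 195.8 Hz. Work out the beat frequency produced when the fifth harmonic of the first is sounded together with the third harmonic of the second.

8.9 Hz

Fifth harmonic of the first: 5·115.7 = 578.5 Hz.
Third harmonic of the second: 3·195.8 = 587.4 Hz.
f_beat = |578.5 − 587.4| = 8.9 Hz.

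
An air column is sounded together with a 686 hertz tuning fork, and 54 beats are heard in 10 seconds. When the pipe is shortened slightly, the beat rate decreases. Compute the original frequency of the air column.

680.6 Hz

Beat frequency = 54/10 = 5.4 Hz.
|f − 686| = 5.4, so the air column was at either 680.6 Hz or 691.4 Hz.
A shorter pipe has a higher fundamental; the adjustment raises the air column's frequency.
The beat rate fell, so the adjustment moved the air column toward 686 Hz — it must have started below the reference.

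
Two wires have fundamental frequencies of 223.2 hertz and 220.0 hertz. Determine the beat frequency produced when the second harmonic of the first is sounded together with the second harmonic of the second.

6.4 Hz

Second harmonic of the first: 2·223.2 = 446.4 Hz.
Second harmonic of the second: 2·220.0 = 440.0 Hz.
f_beat = |446.4 − 440.0| = 6.4 Hz.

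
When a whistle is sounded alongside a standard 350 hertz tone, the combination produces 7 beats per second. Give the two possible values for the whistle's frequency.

|f − 350| = 7, so f = 350 ± 7.

343 Hz or 357 Hz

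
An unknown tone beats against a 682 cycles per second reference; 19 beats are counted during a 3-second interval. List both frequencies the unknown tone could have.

675.6667 Hz or 688.3333 Hz

Beat frequency = 19/3 = 6.3333 Hz.
|f − 682| = 6.3333, so f = 682 ± 6.3333.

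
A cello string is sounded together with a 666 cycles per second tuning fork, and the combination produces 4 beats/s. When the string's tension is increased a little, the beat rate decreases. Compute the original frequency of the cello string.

|f − 666| = 4, so the cello string was at either 662 Hz or 670 Hz.
Higher tension means higher frequency; the adjustment raises the cello string's frequency.
The beat rate fell, so the adjustment moved the cello string toward 666 Hz — it must have started below the reference.

662 Hz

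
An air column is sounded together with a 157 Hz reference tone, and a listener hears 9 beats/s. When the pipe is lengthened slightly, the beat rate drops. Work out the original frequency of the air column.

|f − 157| = 9, so the air column was at either 148 Hz or 166 Hz.
A longer pipe has a lower fundamental; the adjustment lowers the air column's frequency.
The beat rate fell, so the adjustment moved the air column toward 157 Hz — it must have started above the reference.

166 Hz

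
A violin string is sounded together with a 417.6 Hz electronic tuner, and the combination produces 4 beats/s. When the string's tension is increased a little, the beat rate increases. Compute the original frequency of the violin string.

421.6 Hz

|f − 417.6| = 4, so the violin string was at either 413.6 Hz or 421.6 Hz.
Higher tension means higher frequency; the adjustment raises the violin string's frequency.
The beat rate rose, so the adjustment moved the violin string further from 417.6 Hz — it was already above the reference.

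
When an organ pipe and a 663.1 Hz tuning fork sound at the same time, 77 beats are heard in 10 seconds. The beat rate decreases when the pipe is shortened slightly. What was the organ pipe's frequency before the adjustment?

655.4 Hz

Beat frequency = 77/10 = 7.7 Hz.
|f − 663.1| = 7.7, so the organ pipe was at either 655.4 Hz or 670.8 Hz.
A shorter pipe has a higher fundamental; the adjustment raises the organ pipe's frequency.
The beat rate fell, so the adjustment moved the organ pipe toward 663.1 Hz — it must have started below the reference.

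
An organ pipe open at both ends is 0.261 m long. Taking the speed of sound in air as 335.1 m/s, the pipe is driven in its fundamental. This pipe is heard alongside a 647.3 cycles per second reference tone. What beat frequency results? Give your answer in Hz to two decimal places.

Open pipe: f_n = n·v/(2L) = 1·335.1/(2·0.261) = 641.9540 Hz.
f_beat = |641.9540 − 647.3| = 5.35 Hz.

5.35 Hz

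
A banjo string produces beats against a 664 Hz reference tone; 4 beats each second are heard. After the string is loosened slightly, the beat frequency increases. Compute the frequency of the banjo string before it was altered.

660 Hz

|f − 664| = 4, so the banjo string was at either 660 Hz or 668 Hz.
Reducing tension lowers a string's frequency; the adjustment lowers the banjo string's frequency.
The beat rate rose, so the adjustment moved the banjo string further from 664 Hz — it was already below the reference.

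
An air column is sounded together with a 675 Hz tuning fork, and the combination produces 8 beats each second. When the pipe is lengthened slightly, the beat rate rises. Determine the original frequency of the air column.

|f − 675| = 8, so the air column was at either 667 Hz or 683 Hz.
A longer pipe has a lower fundamental; the adjustment lowers the air column's frequency.
The beat rate rose, so the adjustment moved the air column further from 675 Hz — it was already below the reference.

667 Hz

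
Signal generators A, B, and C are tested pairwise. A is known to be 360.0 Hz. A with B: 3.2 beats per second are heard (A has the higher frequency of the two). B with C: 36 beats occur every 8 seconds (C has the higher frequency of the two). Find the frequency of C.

361.3 Hz

B is below A, so f_B = 360.0 − 3.2 = 356.8 Hz.
B–C: Beat frequency = 36/8 = 4.5 Hz.
C is above B, so f_C = 356.8 + 4.5 = 361.3 Hz.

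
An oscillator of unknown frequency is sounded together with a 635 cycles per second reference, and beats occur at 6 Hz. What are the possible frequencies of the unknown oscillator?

629 Hz or 641 Hz

|f − 635| = 6, so f = 635 ± 6.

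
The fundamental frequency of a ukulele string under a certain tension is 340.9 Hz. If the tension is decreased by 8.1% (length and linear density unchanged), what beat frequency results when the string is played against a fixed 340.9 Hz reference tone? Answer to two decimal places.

14.10 Hz

For a string, f ∝ √T, so the new frequency is 340.9·√0.919 = 326.8020 Hz.
f_beat = |326.8020 − 340.9| = 14.10 Hz.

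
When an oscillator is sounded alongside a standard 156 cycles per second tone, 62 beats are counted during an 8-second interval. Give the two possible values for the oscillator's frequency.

148.25 Hz or 163.75 Hz

Beat frequency = 62/8 = 7.75 Hz.
|f − 156| = 7.75, so f = 156 ± 7.75.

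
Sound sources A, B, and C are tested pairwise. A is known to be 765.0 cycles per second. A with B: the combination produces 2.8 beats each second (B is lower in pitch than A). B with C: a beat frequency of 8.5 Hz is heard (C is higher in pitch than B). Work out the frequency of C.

770.7 Hz

B is below A, so f_B = 765.0 − 2.8 = 762.2 Hz.
C is above B, so f_C = 762.2 + 8.5 = 770.7 Hz.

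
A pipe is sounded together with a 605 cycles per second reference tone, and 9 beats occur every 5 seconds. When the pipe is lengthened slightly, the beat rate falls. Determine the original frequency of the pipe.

606.8 Hz

Beat frequency = 9/5 = 1.8 Hz.
|f − 605| = 1.8, so the pipe was at either 603.2 Hz or 606.8 Hz.
A longer pipe has a lower fundamental; the adjustment lowers the pipe's frequency.
The beat rate fell, so the adjustment moved the pipe toward 605 Hz — it must have started above the reference.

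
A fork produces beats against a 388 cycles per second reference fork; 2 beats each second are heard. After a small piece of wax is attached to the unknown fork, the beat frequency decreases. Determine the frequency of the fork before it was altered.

390 Hz

|f − 388| = 2, so the fork was at either 386 Hz or 390 Hz.
Loading a fork with wax lowers its frequency; the adjustment lowers the fork's frequency.
The beat rate fell, so the adjustment moved the fork toward 388 Hz — it must have started above the reference.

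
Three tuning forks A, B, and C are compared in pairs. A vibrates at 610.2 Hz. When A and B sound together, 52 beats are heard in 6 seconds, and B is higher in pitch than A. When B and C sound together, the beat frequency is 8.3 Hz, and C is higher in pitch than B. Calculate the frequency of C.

A–B: Beat frequency = 52/6 = 8.6667 Hz.
B is above A, so f_B = 610.2 + 8.6667 = 618.8667 Hz.
C is above B, so f_C = 618.8667 + 8.3 = 627.1667 Hz.

627.1667 Hz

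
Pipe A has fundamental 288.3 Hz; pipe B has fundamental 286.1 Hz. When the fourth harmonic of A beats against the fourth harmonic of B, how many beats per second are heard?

Fourth harmonic of the first: 4·288.3 = 1153.2 Hz.
Fourth harmonic of the second: 4·286.1 = 1144.4 Hz.
f_beat = |1153.2 − 1144.4| = 8.8 Hz.

8.8 Hz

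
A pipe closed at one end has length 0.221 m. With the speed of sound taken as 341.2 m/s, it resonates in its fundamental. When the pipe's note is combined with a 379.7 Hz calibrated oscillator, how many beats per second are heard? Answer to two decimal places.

6.27 Hz

Closed pipe (odd harmonics): f_n = n·v/(4L) = 1·341.2/(4·0.221) = 385.9729 Hz.
f_beat = |385.9729 − 379.7| = 6.27 Hz.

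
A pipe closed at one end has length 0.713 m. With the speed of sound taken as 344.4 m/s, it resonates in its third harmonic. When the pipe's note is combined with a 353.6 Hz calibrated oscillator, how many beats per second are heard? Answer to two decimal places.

8.67 Hz

Closed pipe (odd harmonics): f_n = n·v/(4L) = 3·344.4/(4·0.713) = 362.2721 Hz.
f_beat = |362.2721 − 353.6| = 8.67 Hz.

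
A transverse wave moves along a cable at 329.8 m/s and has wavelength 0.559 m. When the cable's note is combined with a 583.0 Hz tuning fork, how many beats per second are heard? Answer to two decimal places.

6.98 Hz

Source frequency f = v/λ = 329.8/0.559 = 589.9821 Hz.
f_beat = |589.9821 − 583.0| = 6.98 Hz.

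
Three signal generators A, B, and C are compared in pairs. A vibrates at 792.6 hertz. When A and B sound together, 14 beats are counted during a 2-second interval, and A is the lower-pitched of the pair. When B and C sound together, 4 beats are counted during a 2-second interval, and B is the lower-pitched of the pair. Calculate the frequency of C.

801.6 Hz

A–B: Beat frequency = 14/2 = 7 Hz.
B is above A, so f_B = 792.6 + 7 = 799.6 Hz.
B–C: Beat frequency = 4/2 = 2 Hz.
C is above B, so f_C = 799.6 + 2 = 801.6 Hz.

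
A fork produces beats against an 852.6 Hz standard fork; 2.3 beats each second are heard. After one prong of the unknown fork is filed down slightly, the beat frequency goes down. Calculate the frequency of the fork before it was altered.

850.3 Hz

|f − 852.6| = 2.3, so the fork was at either 850.3 Hz or 854.9 Hz.
Filing a prong removes mass and raises the fork's frequency; the adjustment raises the fork's frequency.
The beat rate fell, so the adjustment moved the fork toward 852.6 Hz — it must have started below the reference.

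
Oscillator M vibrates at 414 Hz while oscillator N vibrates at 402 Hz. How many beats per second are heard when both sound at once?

The beat frequency equals the magnitude of the frequency difference.
|414 − 402| = 12 Hz.

12 Hz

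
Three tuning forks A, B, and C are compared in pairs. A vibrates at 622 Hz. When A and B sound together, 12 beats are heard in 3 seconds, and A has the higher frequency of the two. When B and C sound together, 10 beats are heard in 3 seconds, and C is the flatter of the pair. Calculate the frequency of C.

A–B: Beat frequency = 12/3 = 4 Hz.
B is below A, so f_B = 622 − 4 = 618 Hz.
B–C: Beat frequency = 10/3 = 3.3333 Hz.
C is below B, so f_C = 618 − 3.3333 = 614.6667 Hz.

614.6667 Hz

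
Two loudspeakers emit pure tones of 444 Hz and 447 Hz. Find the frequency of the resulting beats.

3 Hz

f_beat = |f₁ − f₂|.
|444 − 447| = 3 Hz.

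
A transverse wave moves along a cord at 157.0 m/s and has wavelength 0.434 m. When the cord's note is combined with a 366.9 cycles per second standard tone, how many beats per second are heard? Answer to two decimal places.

Source frequency f = v/λ = 157.0/0.434 = 361.7512 Hz.
f_beat = |361.7512 − 366.9| = 5.15 Hz.

5.15 Hz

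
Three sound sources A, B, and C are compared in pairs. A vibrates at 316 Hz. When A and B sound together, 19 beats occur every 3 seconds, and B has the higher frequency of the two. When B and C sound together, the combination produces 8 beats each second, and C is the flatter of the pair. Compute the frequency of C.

A–B: Beat frequency = 19/3 = 6.3333 Hz.
B is above A, so f_B = 316 + 6.3333 = 322.3333 Hz.
C is below B, so f_C = 322.3333 − 8 = 314.3333 Hz.

314.3333 Hz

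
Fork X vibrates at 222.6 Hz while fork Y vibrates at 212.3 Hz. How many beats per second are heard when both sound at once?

The beat frequency equals the magnitude of the frequency difference.
|222.6 − 212.3| = 10.3 Hz.

10.3 Hz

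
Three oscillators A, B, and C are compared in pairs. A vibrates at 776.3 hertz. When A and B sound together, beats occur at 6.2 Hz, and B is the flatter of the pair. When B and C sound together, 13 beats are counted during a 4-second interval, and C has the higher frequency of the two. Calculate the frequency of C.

B is below A, so f_B = 776.3 − 6.2 = 770.1 Hz.
B–C: Beat frequency = 13/4 = 3.25 Hz.
C is above B, so f_C = 770.1 + 3.25 = 773.35 Hz.

773.35 Hz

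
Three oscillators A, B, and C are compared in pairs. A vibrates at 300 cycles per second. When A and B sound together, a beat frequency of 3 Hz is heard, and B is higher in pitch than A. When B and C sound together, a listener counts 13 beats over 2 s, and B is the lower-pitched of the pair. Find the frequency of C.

309.5 Hz

B is above A, so f_B = 300 + 3 = 303 Hz.
B–C: Beat frequency = 13/2 = 6.5 Hz.
C is above B, so f_C = 303 + 6.5 = 309.5 Hz.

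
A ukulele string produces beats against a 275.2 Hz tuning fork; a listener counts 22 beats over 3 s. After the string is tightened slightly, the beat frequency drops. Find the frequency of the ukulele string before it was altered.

Beat frequency = 22/3 = 7.3333 Hz.
|f − 275.2| = 7.3333, so the ukulele string was at either 267.8667 Hz or 282.5333 Hz.
Increasing tension raises a string's frequency; the adjustment raises the ukulele string's frequency.
The beat rate fell, so the adjustment moved the ukulele string toward 275.2 Hz — it must have started below the reference.

267.8667 Hz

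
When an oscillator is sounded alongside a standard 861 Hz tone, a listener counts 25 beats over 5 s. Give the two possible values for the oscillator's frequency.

Beat frequency = 25/5 = 5 Hz.
|f − 861| = 5, so f = 861 ± 5.

856 Hz or 866 Hz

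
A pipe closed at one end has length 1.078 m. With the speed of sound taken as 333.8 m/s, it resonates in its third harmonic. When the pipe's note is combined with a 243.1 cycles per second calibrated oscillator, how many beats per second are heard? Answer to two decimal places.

Closed pipe (odd harmonics): f_n = n·v/(4L) = 3·333.8/(4·1.078) = 232.2356 Hz.
f_beat = |232.2356 − 243.1| = 10.86 Hz.

10.86 Hz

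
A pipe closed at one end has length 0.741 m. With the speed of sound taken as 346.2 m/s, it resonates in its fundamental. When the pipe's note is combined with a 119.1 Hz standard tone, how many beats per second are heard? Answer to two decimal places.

Closed pipe (odd harmonics): f_n = n·v/(4L) = 1·346.2/(4·0.741) = 116.8016 Hz.
f_beat = |116.8016 − 119.1| = 2.30 Hz.

2.30 Hz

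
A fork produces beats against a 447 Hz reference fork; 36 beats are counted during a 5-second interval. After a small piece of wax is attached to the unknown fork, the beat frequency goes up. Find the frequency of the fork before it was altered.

439.8 Hz

Beat frequency = 36/5 = 7.2 Hz.
|f − 447| = 7.2, so the fork was at either 439.8 Hz or 454.2 Hz.
Loading a fork with wax lowers its frequency; the adjustment lowers the fork's frequency.
The beat rate rose, so the adjustment moved the fork further from 447 Hz — it was already below the reference.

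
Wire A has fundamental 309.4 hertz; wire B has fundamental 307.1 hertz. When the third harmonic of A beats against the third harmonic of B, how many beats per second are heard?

6.9 Hz

Third harmonic of the first: 3·309.4 = 928.2 Hz.
Third harmonic of the second: 3·307.1 = 921.3 Hz.
f_beat = |928.2 − 921.3| = 6.9 Hz.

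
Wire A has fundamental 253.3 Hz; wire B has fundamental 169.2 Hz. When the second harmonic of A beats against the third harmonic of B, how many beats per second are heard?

1.0 Hz

Second harmonic of the first: 2·253.3 = 506.6 Hz.
Third harmonic of the second: 3·169.2 = 507.6 Hz.
f_beat = |506.6 − 507.6| = 1.0 Hz.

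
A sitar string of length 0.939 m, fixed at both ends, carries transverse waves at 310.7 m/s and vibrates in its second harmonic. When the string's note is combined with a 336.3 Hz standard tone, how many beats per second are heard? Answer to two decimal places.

5.42 Hz

For a string fixed at both ends, f_n = n·v/(2L) = 2·310.7/(2·0.939) = 330.8839 Hz.
f_beat = |330.8839 − 336.3| = 5.42 Hz.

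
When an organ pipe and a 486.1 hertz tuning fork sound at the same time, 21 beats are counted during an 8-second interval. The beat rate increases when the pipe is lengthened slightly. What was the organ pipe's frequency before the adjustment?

483.475 Hz

Beat frequency = 21/8 = 2.625 Hz.
|f − 486.1| = 2.625, so the organ pipe was at either 483.475 Hz or 488.725 Hz.
A longer pipe has a lower fundamental; the adjustment lowers the organ pipe's frequency.
The beat rate rose, so the adjustment moved the organ pipe further from 486.1 Hz — it was already below the reference.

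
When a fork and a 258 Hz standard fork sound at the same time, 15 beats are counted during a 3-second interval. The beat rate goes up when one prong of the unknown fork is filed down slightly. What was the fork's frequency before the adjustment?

Beat frequency = 15/3 = 5 Hz.
|f − 258| = 5, so the fork was at either 253 Hz or 263 Hz.
Filing a prong removes mass and raises the fork's frequency; the adjustment raises the fork's frequency.
The beat rate rose, so the adjustment moved the fork further from 258 Hz — it was already above the reference.

263 Hz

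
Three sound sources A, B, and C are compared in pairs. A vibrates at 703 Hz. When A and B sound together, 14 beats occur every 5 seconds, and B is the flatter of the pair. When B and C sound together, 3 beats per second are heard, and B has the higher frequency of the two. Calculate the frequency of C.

A–B: Beat frequency = 14/5 = 2.8 Hz.
B is below A, so f_B = 703 − 2.8 = 700.2 Hz.
C is below B, so f_C = 700.2 − 3 = 697.2 Hz.

697.2 Hz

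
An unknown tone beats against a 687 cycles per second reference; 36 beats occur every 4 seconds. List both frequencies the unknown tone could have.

Beat frequency = 36/4 = 9 Hz.
|f − 687| = 9, so f = 687 ± 9.

678 Hz or 696 Hz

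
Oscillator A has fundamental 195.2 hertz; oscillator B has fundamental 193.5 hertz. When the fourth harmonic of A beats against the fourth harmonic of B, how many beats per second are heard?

Fourth harmonic of the first: 4·195.2 = 780.8 Hz.
Fourth harmonic of the second: 4·193.5 = 774.0 Hz.
f_beat = |780.8 − 774.0| = 6.8 Hz.

6.8 Hz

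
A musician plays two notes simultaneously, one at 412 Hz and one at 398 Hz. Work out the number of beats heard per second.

Beats arise from superposition of two nearby frequencies; the beat rate is |f₁ − f₂|.
|412 − 398| = 14 Hz.

14 Hz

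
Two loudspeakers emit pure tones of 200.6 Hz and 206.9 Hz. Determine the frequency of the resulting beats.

6.3 Hz

The beat frequency equals the magnitude of the frequency difference.
|200.6 − 206.9| = 6.3 Hz.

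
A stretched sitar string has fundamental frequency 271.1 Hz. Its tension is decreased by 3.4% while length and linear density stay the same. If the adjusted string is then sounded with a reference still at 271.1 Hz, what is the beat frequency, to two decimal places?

For a string, f ∝ √T, so the new frequency is 271.1·√0.966 = 266.4514 Hz.
f_beat = |266.4514 − 271.1| = 4.65 Hz.

4.65 Hz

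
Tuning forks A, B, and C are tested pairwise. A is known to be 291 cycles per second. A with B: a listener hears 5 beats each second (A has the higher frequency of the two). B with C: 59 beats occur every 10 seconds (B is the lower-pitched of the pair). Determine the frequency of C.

291.9 Hz

B is below A, so f_B = 291 − 5 = 286 Hz.
B–C: Beat frequency = 59/10 = 5.9 Hz.
C is above B, so f_C = 286 + 5.9 = 291.9 Hz.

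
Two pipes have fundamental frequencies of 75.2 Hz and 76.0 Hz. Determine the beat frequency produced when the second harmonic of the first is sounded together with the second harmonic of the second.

Second harmonic of the first: 2·75.2 = 150.4 Hz.
Second harmonic of the second: 2·76.0 = 152.0 Hz.
f_beat = |150.4 − 152.0| = 1.6 Hz.

1.6 Hz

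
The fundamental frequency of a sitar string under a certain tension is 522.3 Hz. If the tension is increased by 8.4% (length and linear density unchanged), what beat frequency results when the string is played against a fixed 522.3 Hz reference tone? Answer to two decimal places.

For a string, f ∝ √T, so the new frequency is 522.3·√1.084 = 543.7943 Hz.
f_beat = |543.7943 − 522.3| = 21.49 Hz.

21.49 Hz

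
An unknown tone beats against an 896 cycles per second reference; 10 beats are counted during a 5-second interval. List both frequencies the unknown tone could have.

Beat frequency = 10/5 = 2 Hz.
|f − 896| = 2, so f = 896 ± 2.

894 Hz or 898 Hz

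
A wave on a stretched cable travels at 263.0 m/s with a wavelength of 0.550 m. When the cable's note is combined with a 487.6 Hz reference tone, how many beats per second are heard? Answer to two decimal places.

9.42 Hz

Source frequency f = v/λ = 263.0/0.550 = 478.1818 Hz.
f_beat = |478.1818 − 487.6| = 9.42 Hz.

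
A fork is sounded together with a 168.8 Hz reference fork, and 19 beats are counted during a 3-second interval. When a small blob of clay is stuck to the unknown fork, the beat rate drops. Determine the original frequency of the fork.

175.1333 Hz

Beat frequency = 19/3 = 6.3333 Hz.
|f − 168.8| = 6.3333, so the fork was at either 162.4667 Hz or 175.1333 Hz.
Adding mass to a fork lowers its frequency; the adjustment lowers the fork's frequency.
The beat rate fell, so the adjustment moved the fork toward 168.8 Hz — it must have started above the reference.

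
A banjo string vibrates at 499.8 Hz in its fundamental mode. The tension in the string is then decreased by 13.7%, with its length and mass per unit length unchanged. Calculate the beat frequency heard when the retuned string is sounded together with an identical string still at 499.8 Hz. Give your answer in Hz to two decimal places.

35.50 Hz

For a string, f ∝ √T, so the new frequency is 499.8·√0.863 = 464.3032 Hz.
f_beat = |464.3032 − 499.8| = 35.50 Hz.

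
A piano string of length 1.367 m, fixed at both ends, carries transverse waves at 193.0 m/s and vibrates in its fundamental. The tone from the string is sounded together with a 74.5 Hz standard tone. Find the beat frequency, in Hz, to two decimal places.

For a string fixed at both ends, f_n = n·v/(2L) = 1·193.0/(2·1.367) = 70.5925 Hz.
f_beat = |70.5925 − 74.5| = 3.91 Hz.

3.91 Hz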